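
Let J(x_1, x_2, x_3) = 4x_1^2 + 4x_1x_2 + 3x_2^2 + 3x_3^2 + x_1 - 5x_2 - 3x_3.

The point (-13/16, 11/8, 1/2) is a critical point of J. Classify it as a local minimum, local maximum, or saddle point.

local minimum

The Hessian is constant: H = [[8, 4, 0], [4, 6, 0], [0, 0, 6]].
Leading principal minors: Δ₁ = 8, Δ₂ = 32, Δ₃ = 192.
All leading minors are positive, so H is positive definite: a local minimum.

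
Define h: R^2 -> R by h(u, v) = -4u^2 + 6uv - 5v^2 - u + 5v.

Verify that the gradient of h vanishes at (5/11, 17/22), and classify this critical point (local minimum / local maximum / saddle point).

local maximum

∇h = (-8u + 6v - 1, 6u - 10v + 5); substituting (5/11, 17/22) gives ∇h = (0, 0), so (5/11, 17/22) is indeed a critical point.
The Hessian of h is constant: H = [[-8, 6], [6, -10]].
det(H) = (-8)·(-10) − 6² = 44.
det(H) > 0 and tr(H) = -18 < 0, so H is negative definite and the point is a local maximum.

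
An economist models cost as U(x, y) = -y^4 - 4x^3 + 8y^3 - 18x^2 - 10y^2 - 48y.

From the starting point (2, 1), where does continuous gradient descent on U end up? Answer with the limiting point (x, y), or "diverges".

diverges

U is separable, so gradient descent decouples: x follows -∂U/∂x, y follows -∂U/∂y.
∂U/∂x = -12x(x + 3); at x=2 this is -120, so x increases.
∂U/∂y = -4(y - 4)(y - 3)(y + 1); at y=1 this is -48, so y increases.
The x-coordinate has no critical point in that direction and runs off to infinity.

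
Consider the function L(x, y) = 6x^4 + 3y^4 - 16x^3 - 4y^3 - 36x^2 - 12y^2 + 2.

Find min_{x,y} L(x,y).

-300

L(x,y) separates as P(x) + Q(y) + 2, so its minimum is min P + min Q + 2.
P'(x) = 24x(x - 3)(x + 1) vanishes at x ∈ {-1, 0, 3}; Q'(y) = 12y(y - 2)(y + 1) vanishes at y ∈ {-1, 0, 2}.
Local minima of P (where P''>0): P(-1)=-14, P(3)=-270. Local minima of Q: Q(-1)=-5, Q(2)=-32.
So the global minimum of L is P(3) + Q(2) + 2 = -270 − 32 + 2 = -300, attained at (3, 2).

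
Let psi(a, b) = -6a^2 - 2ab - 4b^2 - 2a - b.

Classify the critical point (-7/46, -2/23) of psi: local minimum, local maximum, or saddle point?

The Hessian of psi is constant: H = [[-12, -2], [-2, -8]].
det(H) = (-12)·(-8) − (-2)² = 92.
det(H) > 0 and tr(H) = -20 < 0, so H is negative definite and the point is a local maximum.

local maximum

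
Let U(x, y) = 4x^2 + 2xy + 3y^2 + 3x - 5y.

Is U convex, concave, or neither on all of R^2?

U is quadratic, so its Hessian is the constant matrix H = [[8, 2], [2, 6]].
det(H) = 44, tr(H) = 14.
det(H) > 0 and tr(H) > 0, so H is positive definite everywhere: convex.

convex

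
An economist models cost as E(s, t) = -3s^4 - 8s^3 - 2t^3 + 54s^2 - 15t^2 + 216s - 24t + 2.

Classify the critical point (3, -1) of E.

local maximum

The mixed partial ∂²E/∂s∂t is 0, so the Hessian at any point is diag(E_ss, E_tt) = diag(12(-3s^2 - 4s + 9), -6(2t + 5)).
At (3, -1): H = diag(-360, -18).
Both eigenvalues are negative, so H is negative definite: a local maximum.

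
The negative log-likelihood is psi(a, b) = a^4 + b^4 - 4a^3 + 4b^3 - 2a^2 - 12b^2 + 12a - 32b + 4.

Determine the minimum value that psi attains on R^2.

-69

psi(a,b) separates as P(a) + Q(b) + 4, so its minimum is min P + min Q + 4.
P'(a) = 4(a - 3)(a - 1)(a + 1) vanishes at a ∈ {-1, 1, 3}; Q'(b) = 4(b - 2)(b + 1)(b + 4) vanishes at b ∈ {-4, -1, 2}.
Local minima of P (where P''>0): P(-1)=-9, P(3)=-9. Local minima of Q: Q(-4)=-64, Q(2)=-64.
So the global minimum of psi is P(-1) + Q(-4) + 4 = -9 − 64 + 4 = -69, attained at (-1, -4).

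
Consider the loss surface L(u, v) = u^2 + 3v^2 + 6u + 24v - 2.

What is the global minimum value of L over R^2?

L(u,v) separates as P(u) + Q(v) − 2, so its minimum is min P + min Q − 2.
P'(u) = 2u + 6 vanishes at u ∈ {-3}; Q'(v) = 6v + 24 vanishes at v ∈ {-4}.
Local minima of P (where P''>0): P(-3)=-9. Local minima of Q: Q(-4)=-48.
So the global minimum of L is P(-3) + Q(-4) − 2 = -9 − 48 − 2 = -59, attained at (-3, -4).

-59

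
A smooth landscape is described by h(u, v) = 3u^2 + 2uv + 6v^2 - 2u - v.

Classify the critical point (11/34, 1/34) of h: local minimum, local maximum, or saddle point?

local minimum

The Hessian of h is constant: H = [[6, 2], [2, 12]].
det(H) = 6·12 − 2² = 68.
det(H) > 0 and tr(H) = 18 > 0, so H is positive definite and the point is a local minimum.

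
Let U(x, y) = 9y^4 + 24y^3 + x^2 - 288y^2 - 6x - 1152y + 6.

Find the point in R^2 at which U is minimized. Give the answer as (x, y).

U(x,y) separates as P(x) + Q(y) + 6, so its minimum is min P + min Q + 6.
P'(x) = 2x - 6 vanishes at x ∈ {3}; Q'(y) = 36(y - 4)(y + 2)(y + 4) vanishes at y ∈ {-4, -2, 4}.
Local minima of P (where P''>0): P(3)=-9. Local minima of Q: Q(-4)=768, Q(4)=-5376.
So the global minimum of U is P(3) + Q(4) + 6 = -9 − 5376 + 6 = -5379, attained at (3, 4).

(3, 4)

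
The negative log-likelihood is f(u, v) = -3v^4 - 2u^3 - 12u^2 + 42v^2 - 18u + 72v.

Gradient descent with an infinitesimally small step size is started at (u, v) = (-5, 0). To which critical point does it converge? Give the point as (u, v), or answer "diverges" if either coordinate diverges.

f is separable, so gradient descent decouples: u follows -∂f/∂u, v follows -∂f/∂v.
∂f/∂u = -6(u + 1)(u + 3); at u=-5 this is -48, so u increases.
∂f/∂v = -12(v - 3)(v + 1)(v + 2); at v=0 this is 72, so v decreases.
u converges to its nearest critical value -3 (a local min of the u-part); v converges to -1. The iterate converges to (-3, -1).

(-3, -1)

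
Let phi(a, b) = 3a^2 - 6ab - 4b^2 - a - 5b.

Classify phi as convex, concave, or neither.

neither

phi is quadratic, so its Hessian is the constant matrix H = [[6, -6], [-6, -8]].
det(H) = -84, tr(H) = -2.
det(H) < 0, so H is indefinite: neither convex nor concave.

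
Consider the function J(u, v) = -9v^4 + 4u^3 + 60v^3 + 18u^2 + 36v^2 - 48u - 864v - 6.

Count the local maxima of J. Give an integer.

2

J separates as a function of u plus a function of v, so ∇J=0 decouples.
∂J/∂u = 12(u - 1)(u + 4) = 0 at u ∈ {-4, 1}; ∂J/∂v = -36(v - 4)(v - 3)(v + 2) = 0 at v ∈ {-2, 3, 4}.
The Hessian is diagonal: diag(J_uu, J_vv). Second derivatives: J_uu(-4)=-60, J_uu(1)=60; J_vv(-2)=-1080, J_vv(3)=180, J_vv(4)=-216.
Local maxima occur where both diagonal entries negative: (-4, -2), (-4, 4). Count: 2.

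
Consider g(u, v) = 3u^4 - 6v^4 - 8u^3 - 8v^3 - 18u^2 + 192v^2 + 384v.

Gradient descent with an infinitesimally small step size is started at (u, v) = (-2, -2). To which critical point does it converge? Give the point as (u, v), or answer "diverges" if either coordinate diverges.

(-1, -1)

g is separable, so gradient descent decouples: u follows -∂g/∂u, v follows -∂g/∂v.
∂g/∂u = 12u(u - 3)(u + 1); at u=-2 this is -120, so u increases.
∂g/∂v = -24(v - 4)(v + 1)(v + 4); at v=-2 this is -288, so v increases.
u converges to its nearest critical value -1 (a local min of the u-part); v converges to -1. The iterate converges to (-1, -1).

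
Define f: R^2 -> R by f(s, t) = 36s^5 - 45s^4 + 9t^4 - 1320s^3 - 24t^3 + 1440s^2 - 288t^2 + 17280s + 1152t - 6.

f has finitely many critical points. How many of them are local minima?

f separates as a function of s plus a function of t, so ∇f=0 decouples.
∂f/∂s = 180(s - 4)(s - 3)(s + 2)(s + 4) = 0 at s ∈ {-4, -2, 3, 4}; ∂f/∂t = 36(t - 4)(t - 2)(t + 4) = 0 at t ∈ {-4, 2, 4}.
The Hessian is diagonal: diag(f_ss, f_tt). Second derivatives: f_ss(-4)=-20160, f_ss(-2)=10800, f_ss(3)=-6300, f_ss(4)=8640; f_tt(-4)=1728, f_tt(2)=-432, f_tt(4)=576.
Local minima occur where both diagonal entries positive: (-2, -4), (-2, 4), (4, -4), (4, 4). Count: 4.

4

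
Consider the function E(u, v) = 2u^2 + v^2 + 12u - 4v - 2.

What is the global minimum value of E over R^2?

E(u,v) separates as P(u) + Q(v) − 2, so its minimum is min P + min Q − 2.
P'(u) = 4u + 12 vanishes at u ∈ {-3}; Q'(v) = 2v - 4 vanishes at v ∈ {2}.
Local minima of P (where P''>0): P(-3)=-18. Local minima of Q: Q(2)=-4.
So the global minimum of E is P(-3) + Q(2) − 2 = -18 − 4 − 2 = -24, attained at (-3, 2).

-24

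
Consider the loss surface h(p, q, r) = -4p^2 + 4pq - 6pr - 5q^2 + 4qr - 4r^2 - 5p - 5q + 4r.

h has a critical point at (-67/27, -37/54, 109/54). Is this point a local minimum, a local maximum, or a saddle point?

The Hessian is constant: H = [[-8, 4, -6], [4, -10, 4], [-6, 4, -8]].
Leading principal minors: Δ₁ = -8, Δ₂ = 64, Δ₃ = -216.
The minors alternate sign starting negative (−, +, −), so H is negative definite: a local maximum.

local maximum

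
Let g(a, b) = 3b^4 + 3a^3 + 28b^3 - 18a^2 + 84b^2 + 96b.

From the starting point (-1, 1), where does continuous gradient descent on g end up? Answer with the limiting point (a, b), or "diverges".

diverges

g is separable, so gradient descent decouples: a follows -∂g/∂a, b follows -∂g/∂b.
∂g/∂a = 9a(a - 4); at a=-1 this is 45, so a decreases.
∂g/∂b = 12(b + 1)(b + 2)(b + 4); at b=1 this is 360, so b decreases.
The a-coordinate has no critical point in that direction and runs off to infinity.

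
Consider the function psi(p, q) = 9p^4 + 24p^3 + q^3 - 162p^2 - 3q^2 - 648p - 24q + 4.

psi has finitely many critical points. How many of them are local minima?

psi separates as a function of p plus a function of q, so ∇psi=0 decouples.
∂psi/∂p = 36(p - 3)(p + 2)(p + 3) = 0 at p ∈ {-3, -2, 3}; ∂psi/∂q = 3(q - 4)(q + 2) = 0 at q ∈ {-2, 4}.
The Hessian is diagonal: diag(psi_pp, psi_qq). Second derivatives: psi_pp(-3)=216, psi_pp(-2)=-180, psi_pp(3)=1080; psi_qq(-2)=-18, psi_qq(4)=18.
Local minima occur where both diagonal entries positive: (-3, 4), (3, 4). Count: 2.

2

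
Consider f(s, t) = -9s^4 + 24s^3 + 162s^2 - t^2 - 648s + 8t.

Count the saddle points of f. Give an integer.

1

f separates as a function of s plus a function of t, so ∇f=0 decouples.
∂f/∂s = -36(s - 3)(s - 2)(s + 3) = 0 at s ∈ {-3, 2, 3}; ∂f/∂t = -2(t - 4) = 0 at t ∈ {4}.
The Hessian is diagonal: diag(f_ss, f_tt). Second derivatives: f_ss(-3)=-1080, f_ss(2)=180, f_ss(3)=-216; f_tt(4)=-2.
Saddle points occur where the two diagonal entries have opposite signs: (2, 4). Count: 1.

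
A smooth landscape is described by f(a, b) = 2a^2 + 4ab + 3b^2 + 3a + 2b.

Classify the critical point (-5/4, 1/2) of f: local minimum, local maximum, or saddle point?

The Hessian of f is constant: H = [[4, 4], [4, 6]].
det(H) = 4·6 − 4² = 8.
det(H) > 0 and tr(H) = 10 > 0, so H is positive definite and the point is a local minimum.

local minimum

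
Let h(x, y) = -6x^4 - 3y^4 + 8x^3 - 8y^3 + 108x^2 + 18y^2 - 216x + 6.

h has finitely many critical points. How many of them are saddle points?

4

h separates as a function of x plus a function of y, so ∇h=0 decouples.
∂h/∂x = -24(x - 3)(x - 1)(x + 3) = 0 at x ∈ {-3, 1, 3}; ∂h/∂y = -12y(y - 1)(y + 3) = 0 at y ∈ {-3, 0, 1}.
The Hessian is diagonal: diag(h_xx, h_yy). Second derivatives: h_xx(-3)=-576, h_xx(1)=192, h_xx(3)=-288; h_yy(-3)=-144, h_yy(0)=36, h_yy(1)=-48.
Saddle points occur where the two diagonal entries have opposite signs: (-3, 0), (1, -3), (1, 1), (3, 0). Count: 4.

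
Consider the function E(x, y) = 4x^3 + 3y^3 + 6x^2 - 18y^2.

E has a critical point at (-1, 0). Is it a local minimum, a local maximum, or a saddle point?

The mixed partial ∂²E/∂x∂y is 0, so the Hessian at any point is diag(E_xx, E_yy) = diag(12(2x + 1), 18(y - 2)).
At (-1, 0): H = diag(-12, -36).
Both eigenvalues are negative, so H is negative definite: a local maximum.

local maximum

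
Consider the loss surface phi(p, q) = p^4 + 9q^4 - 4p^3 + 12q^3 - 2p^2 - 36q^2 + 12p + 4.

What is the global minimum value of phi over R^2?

phi(p,q) separates as A(p) + B(q) + 4, so its minimum is min A + min B + 4.
A'(p) = 4(p - 3)(p - 1)(p + 1) vanishes at p ∈ {-1, 1, 3}; B'(q) = 36q(q - 1)(q + 2) vanishes at q ∈ {-2, 0, 1}.
Local minima of A (where A''>0): A(-1)=-9, A(3)=-9. Local minima of B: B(-2)=-96, B(1)=-15.
So the global minimum of phi is A(-1) + B(-2) + 4 = -9 − 96 + 4 = -101, attained at (-1, -2).

-101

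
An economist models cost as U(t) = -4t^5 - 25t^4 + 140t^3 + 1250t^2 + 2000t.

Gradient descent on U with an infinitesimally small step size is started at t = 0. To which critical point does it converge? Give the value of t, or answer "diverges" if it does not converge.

U'(t) = -20(t - 5)(t + 1)(t + 4)(t + 5), so U'(0) = 2000.
Gradient descent moves in the -U' direction, i.e. t is decreasing.
The nearest critical point in that direction is t = -1, where U'' = 1440 > 0 (a local minimum). The iterate converges there.

-1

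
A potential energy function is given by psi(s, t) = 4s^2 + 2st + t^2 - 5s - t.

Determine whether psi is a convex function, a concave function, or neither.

convex

psi is quadratic, so its Hessian is the constant matrix H = [[8, 2], [2, 2]].
det(H) = 12, tr(H) = 10.
det(H) > 0 and tr(H) > 0, so H is positive definite everywhere: convex.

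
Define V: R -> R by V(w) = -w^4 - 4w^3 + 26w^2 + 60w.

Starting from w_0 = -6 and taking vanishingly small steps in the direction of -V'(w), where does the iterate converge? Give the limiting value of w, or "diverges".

V'(w) = -4(w - 3)(w + 1)(w + 5), so V'(-6) = 180.
Gradient descent moves in the -V' direction, i.e. w is decreasing.
There is no critical point below w=-6, and V' keeps the same sign, so the iterate runs off to −∞.

diverges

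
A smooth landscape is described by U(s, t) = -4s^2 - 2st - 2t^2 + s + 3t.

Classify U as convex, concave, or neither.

concave

U is quadratic, so its Hessian is the constant matrix H = [[-8, -2], [-2, -4]].
det(H) = 28, tr(H) = -12.
det(H) > 0 and tr(H) < 0, so H is negative definite everywhere: concave.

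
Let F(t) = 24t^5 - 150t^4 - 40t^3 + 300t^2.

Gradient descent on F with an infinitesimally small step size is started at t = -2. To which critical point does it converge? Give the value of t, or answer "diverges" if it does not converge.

diverges

F'(t) = 120t(t - 5)(t - 1)(t + 1), so F'(-2) = 5040.
Gradient descent moves in the -F' direction, i.e. t is decreasing.
There is no critical point below t=-2, and F' keeps the same sign, so the iterate runs off to −∞.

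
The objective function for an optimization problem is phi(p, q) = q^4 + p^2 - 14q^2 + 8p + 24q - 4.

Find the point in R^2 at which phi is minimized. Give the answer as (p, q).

(-4, -3)

phi(p,q) separates as A(p) + B(q) − 4, so its minimum is min A + min B − 4.
A'(p) = 2p + 8 vanishes at p ∈ {-4}; B'(q) = 4(q - 2)(q - 1)(q + 3) vanishes at q ∈ {-3, 1, 2}.
Local minima of A (where A''>0): A(-4)=-16. Local minima of B: B(-3)=-117, B(2)=8.
So the global minimum of phi is A(-4) + B(-3) − 4 = -16 − 117 − 4 = -137, attained at (-4, -3).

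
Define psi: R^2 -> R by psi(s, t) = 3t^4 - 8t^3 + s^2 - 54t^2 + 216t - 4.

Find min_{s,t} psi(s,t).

-679

psi(s,t) separates as P(s) + Q(t) − 4, so its minimum is min P + min Q − 4.
P'(s) = 2s vanishes at s ∈ {0}; Q'(t) = 12(t - 3)(t - 2)(t + 3) vanishes at t ∈ {-3, 2, 3}.
Local minima of P (where P''>0): P(0)=0. Local minima of Q: Q(-3)=-675, Q(3)=189.
So the global minimum of psi is P(0) + Q(-3) − 4 = 0 − 675 − 4 = -679, attained at (0, -3).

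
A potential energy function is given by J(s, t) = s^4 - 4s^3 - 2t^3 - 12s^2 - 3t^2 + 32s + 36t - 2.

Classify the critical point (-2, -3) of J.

local minimum

The mixed partial ∂²J/∂s∂t is 0, so the Hessian at any point is diag(J_ss, J_tt) = diag(12(s^2 - 2s - 2), -6(2t + 1)).
At (-2, -3): H = diag(72, 30).
Both eigenvalues are positive, so H is positive definite: a local minimum.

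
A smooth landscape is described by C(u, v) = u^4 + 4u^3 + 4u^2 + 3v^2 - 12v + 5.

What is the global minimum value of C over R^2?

C(u,v) separates as P(u) + Q(v) + 5, so its minimum is min P + min Q + 5.
P'(u) = 4u(u + 1)(u + 2) vanishes at u ∈ {-2, -1, 0}; Q'(v) = 6v - 12 vanishes at v ∈ {2}.
Local minima of P (where P''>0): P(-2)=0, P(0)=0. Local minima of Q: Q(2)=-12.
So the global minimum of C is P(-2) + Q(2) + 5 = 0 − 12 + 5 = -7, attained at (-2, 2).

-7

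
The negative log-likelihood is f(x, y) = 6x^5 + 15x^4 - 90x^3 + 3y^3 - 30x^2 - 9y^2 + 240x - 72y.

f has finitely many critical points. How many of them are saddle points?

4

f separates as a function of x plus a function of y, so ∇f=0 decouples.
∂f/∂x = 30(x - 2)(x - 1)(x + 1)(x + 4) = 0 at x ∈ {-4, -1, 1, 2}; ∂f/∂y = 9(y - 4)(y + 2) = 0 at y ∈ {-2, 4}.
The Hessian is diagonal: diag(f_xx, f_yy). Second derivatives: f_xx(-4)=-2700, f_xx(-1)=540, f_xx(1)=-300, f_xx(2)=540; f_yy(-2)=-54, f_yy(4)=54.
Saddle points occur where the two diagonal entries have opposite signs: (-4, 4), (-1, -2), (1, 4), (2, -2). Count: 4.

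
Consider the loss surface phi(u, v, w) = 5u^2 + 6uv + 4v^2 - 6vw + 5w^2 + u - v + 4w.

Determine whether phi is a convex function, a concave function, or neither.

phi is quadratic, so its Hessian is the constant matrix H = [[10, 6, 0], [6, 8, -6], [0, -6, 10]].
Leading principal minors: 10, 44, 80.
All positive ⇒ H ≻ 0 ⇒ convex.

convex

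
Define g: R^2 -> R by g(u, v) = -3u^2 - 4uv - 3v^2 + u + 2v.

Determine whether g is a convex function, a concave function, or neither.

concave

g is quadratic, so its Hessian is the constant matrix H = [[-6, -4], [-4, -6]].
det(H) = 20, tr(H) = -12.
det(H) > 0 and tr(H) < 0, so H is negative definite everywhere: concave.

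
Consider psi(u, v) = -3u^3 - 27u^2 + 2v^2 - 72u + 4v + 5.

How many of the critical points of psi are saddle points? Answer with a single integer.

psi separates as a function of u plus a function of v, so ∇psi=0 decouples.
∂psi/∂u = -9(u + 2)(u + 4) = 0 at u ∈ {-4, -2}; ∂psi/∂v = 4(v + 1) = 0 at v ∈ {-1}.
The Hessian is diagonal: diag(psi_uu, psi_vv). Second derivatives: psi_uu(-4)=18, psi_uu(-2)=-18; psi_vv(-1)=4.
Saddle points occur where the two diagonal entries have opposite signs: (-2, -1). Count: 1.

1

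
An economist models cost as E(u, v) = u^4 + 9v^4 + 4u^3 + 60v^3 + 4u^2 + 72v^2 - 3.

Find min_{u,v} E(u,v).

-387

E(u,v) separates as P(u) + Q(v) − 3, so its minimum is min P + min Q − 3.
P'(u) = 4u(u + 1)(u + 2) vanishes at u ∈ {-2, -1, 0}; Q'(v) = 36v(v + 1)(v + 4) vanishes at v ∈ {-4, -1, 0}.
Local minima of P (where P''>0): P(-2)=0, P(0)=0. Local minima of Q: Q(-4)=-384, Q(0)=0.
So the global minimum of E is P(-2) + Q(-4) − 3 = 0 − 384 − 3 = -387, attained at (-2, -4).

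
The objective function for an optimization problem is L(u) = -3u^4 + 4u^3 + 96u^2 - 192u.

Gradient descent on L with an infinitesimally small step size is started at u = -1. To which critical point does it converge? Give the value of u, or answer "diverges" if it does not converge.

1

L'(u) = -12(u - 4)(u - 1)(u + 4), so L'(-1) = -360.
Gradient descent moves in the -L' direction, i.e. u is increasing.
The nearest critical point in that direction is u = 1, where L'' = 180 > 0 (a local minimum). The iterate converges there.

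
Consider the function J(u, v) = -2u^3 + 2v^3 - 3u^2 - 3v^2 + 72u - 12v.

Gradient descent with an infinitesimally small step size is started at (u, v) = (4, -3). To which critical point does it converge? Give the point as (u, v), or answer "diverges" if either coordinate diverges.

J is separable, so gradient descent decouples: u follows -∂J/∂u, v follows -∂J/∂v.
∂J/∂u = -6(u - 3)(u + 4); at u=4 this is -48, so u increases.
∂J/∂v = 6(v - 2)(v + 1); at v=-3 this is 60, so v decreases.
The u-coordinate has no critical point in that direction and runs off to infinity.

diverges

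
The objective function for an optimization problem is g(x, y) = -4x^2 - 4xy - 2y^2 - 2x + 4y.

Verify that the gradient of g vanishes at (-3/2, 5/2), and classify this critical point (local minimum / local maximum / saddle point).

local maximum

∇g = (-8x - 4y - 2, -4x - 4y + 4); substituting (-3/2, 5/2) gives ∇g = (0, 0), so (-3/2, 5/2) is indeed a critical point.
The Hessian of g is constant: H = [[-8, -4], [-4, -4]].
det(H) = (-8)·(-4) − (-4)² = 16.
det(H) > 0 and tr(H) = -12 < 0, so H is negative definite and the point is a local maximum.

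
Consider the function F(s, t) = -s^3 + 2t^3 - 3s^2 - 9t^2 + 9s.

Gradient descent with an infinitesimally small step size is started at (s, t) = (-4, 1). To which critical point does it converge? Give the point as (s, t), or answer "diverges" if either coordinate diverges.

F is separable, so gradient descent decouples: s follows -∂F/∂s, t follows -∂F/∂t.
∂F/∂s = -3(s - 1)(s + 3); at s=-4 this is -15, so s increases.
∂F/∂t = 6t(t - 3); at t=1 this is -12, so t increases.
s converges to its nearest critical value -3 (a local min of the s-part); t converges to 3. The iterate converges to (-3, 3).

(-3, 3)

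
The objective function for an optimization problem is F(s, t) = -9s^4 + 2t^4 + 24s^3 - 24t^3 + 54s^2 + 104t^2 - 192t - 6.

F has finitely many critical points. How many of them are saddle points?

F separates as a function of s plus a function of t, so ∇F=0 decouples.
∂F/∂s = -36s(s - 3)(s + 1) = 0 at s ∈ {-1, 0, 3}; ∂F/∂t = 8(t - 4)(t - 3)(t - 2) = 0 at t ∈ {2, 3, 4}.
The Hessian is diagonal: diag(F_ss, F_tt). Second derivatives: F_ss(-1)=-144, F_ss(0)=108, F_ss(3)=-432; F_tt(2)=16, F_tt(3)=-8, F_tt(4)=16.
Saddle points occur where the two diagonal entries have opposite signs: (-1, 2), (-1, 4), (0, 3), (3, 2), (3, 4). Count: 5.

5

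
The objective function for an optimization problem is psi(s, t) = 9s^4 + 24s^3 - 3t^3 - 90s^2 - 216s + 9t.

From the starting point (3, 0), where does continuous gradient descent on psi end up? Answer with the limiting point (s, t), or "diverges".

psi is separable, so gradient descent decouples: s follows -∂psi/∂s, t follows -∂psi/∂t.
∂psi/∂s = 36(s - 2)(s + 1)(s + 3); at s=3 this is 864, so s decreases.
∂psi/∂t = -9(t - 1)(t + 1); at t=0 this is 9, so t decreases.
s converges to its nearest critical value 2 (a local min of the s-part); t converges to -1. The iterate converges to (2, -1).

(2, -1)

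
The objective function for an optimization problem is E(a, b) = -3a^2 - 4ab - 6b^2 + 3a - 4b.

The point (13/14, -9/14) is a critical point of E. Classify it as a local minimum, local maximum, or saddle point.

The Hessian of E is constant: H = [[-6, -4], [-4, -12]].
det(H) = (-6)·(-12) − (-4)² = 56.
det(H) > 0 and tr(H) = -18 < 0, so H is negative definite and the point is a local maximum.

local maximum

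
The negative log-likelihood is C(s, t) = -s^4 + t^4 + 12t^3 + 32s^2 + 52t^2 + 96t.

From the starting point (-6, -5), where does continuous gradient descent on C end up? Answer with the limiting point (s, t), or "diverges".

C is separable, so gradient descent decouples: s follows -∂C/∂s, t follows -∂C/∂t.
∂C/∂s = -4s(s - 4)(s + 4); at s=-6 this is 480, so s decreases.
∂C/∂t = 4(t + 2)(t + 3)(t + 4); at t=-5 this is -24, so t increases.
The s-coordinate has no critical point in that direction and runs off to infinity.

diverges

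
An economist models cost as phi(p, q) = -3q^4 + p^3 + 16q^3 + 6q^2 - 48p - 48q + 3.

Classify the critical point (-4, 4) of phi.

The mixed partial ∂²phi/∂p∂q is 0, so the Hessian at any point is diag(phi_pp, phi_qq) = diag(6p, 12(-3q^2 + 8q + 1)).
At (-4, 4): H = diag(-24, -180).
Both eigenvalues are negative, so H is negative definite: a local maximum.

local maximum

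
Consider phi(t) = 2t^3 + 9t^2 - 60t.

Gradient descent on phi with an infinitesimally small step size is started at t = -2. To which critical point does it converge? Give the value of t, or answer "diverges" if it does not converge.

2

phi'(t) = 6(t - 2)(t + 5), so phi'(-2) = -72.
Gradient descent moves in the -phi' direction, i.e. t is increasing.
The nearest critical point in that direction is t = 2, where phi'' = 42 > 0 (a local minimum). The iterate converges there.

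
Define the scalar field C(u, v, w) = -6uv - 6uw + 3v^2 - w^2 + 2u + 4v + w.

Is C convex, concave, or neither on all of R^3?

C is quadratic, so its Hessian is the constant matrix H = [[0, -6, -6], [-6, 6, 0], [-6, 0, -2]].
Leading principal minors: 0, -36, -144.
Neither pattern holds ⇒ H is indefinite ⇒ neither convex nor concave.

neither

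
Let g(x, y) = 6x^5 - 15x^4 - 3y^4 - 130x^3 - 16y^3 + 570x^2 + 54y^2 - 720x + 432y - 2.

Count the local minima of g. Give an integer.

2

g separates as a function of x plus a function of y, so ∇g=0 decouples.
∂g/∂x = 30(x - 3)(x - 2)(x - 1)(x + 4) = 0 at x ∈ {-4, 1, 2, 3}; ∂g/∂y = -12(y - 3)(y + 3)(y + 4) = 0 at y ∈ {-4, -3, 3}.
The Hessian is diagonal: diag(g_xx, g_yy). Second derivatives: g_xx(-4)=-6300, g_xx(1)=300, g_xx(2)=-180, g_xx(3)=420; g_yy(-4)=-84, g_yy(-3)=72, g_yy(3)=-504.
Local minima occur where both diagonal entries positive: (1, -3), (3, -3). Count: 2.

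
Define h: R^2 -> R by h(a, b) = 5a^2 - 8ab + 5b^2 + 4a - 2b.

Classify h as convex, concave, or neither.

h is quadratic, so its Hessian is the constant matrix H = [[10, -8], [-8, 10]].
det(H) = 36, tr(H) = 20.
det(H) > 0 and tr(H) > 0, so H is positive definite everywhere: convex.

convex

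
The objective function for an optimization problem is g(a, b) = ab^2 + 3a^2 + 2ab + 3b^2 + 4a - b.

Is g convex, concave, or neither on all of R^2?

neither

The term ab^2 is cubic, so the Hessian is not constant.
∂²g/∂b² = 2a + 6, which takes both signs as a varies (negative for sufficiently negative a). A diagonal entry of the Hessian changing sign means the Hessian is neither positive- nor negative-semidefinite on all of R^2.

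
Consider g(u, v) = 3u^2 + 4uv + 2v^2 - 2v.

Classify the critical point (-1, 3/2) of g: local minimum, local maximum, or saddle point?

The Hessian of g is constant: H = [[6, 4], [4, 4]].
det(H) = 6·4 − 4² = 8.
det(H) > 0 and tr(H) = 10 > 0, so H is positive definite and the point is a local minimum.

local minimum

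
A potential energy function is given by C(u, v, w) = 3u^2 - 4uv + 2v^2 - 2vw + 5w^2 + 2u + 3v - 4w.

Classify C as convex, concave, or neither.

convex

C is quadratic, so its Hessian is the constant matrix H = [[6, -4, 0], [-4, 4, -2], [0, -2, 10]].
Leading principal minors: 6, 8, 56.
All positive ⇒ H ≻ 0 ⇒ convex.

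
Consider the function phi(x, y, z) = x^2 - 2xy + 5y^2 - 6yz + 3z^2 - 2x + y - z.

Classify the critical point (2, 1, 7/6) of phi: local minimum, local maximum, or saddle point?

local minimum

The Hessian is constant: H = [[2, -2, 0], [-2, 10, -6], [0, -6, 6]].
Leading principal minors: Δ₁ = 2, Δ₂ = 16, Δ₃ = 24.
All leading minors are positive, so H is positive definite: a local minimum.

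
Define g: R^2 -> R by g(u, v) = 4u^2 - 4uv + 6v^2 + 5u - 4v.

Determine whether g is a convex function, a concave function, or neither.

g is quadratic, so its Hessian is the constant matrix H = [[8, -4], [-4, 12]].
det(H) = 80, tr(H) = 20.
det(H) > 0 and tr(H) > 0, so H is positive definite everywhere: convex.

convex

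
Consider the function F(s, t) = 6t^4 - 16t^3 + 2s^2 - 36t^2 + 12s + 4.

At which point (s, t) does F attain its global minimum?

(-3, 3)

F(s,t) separates as P(s) + Q(t) + 4, so its minimum is min P + min Q + 4.
P'(s) = 4s + 12 vanishes at s ∈ {-3}; Q'(t) = 24t(t - 3)(t + 1) vanishes at t ∈ {-1, 0, 3}.
Local minima of P (where P''>0): P(-3)=-18. Local minima of Q: Q(-1)=-14, Q(3)=-270.
So the global minimum of F is P(-3) + Q(3) + 4 = -18 − 270 + 4 = -284, attained at (-3, 3).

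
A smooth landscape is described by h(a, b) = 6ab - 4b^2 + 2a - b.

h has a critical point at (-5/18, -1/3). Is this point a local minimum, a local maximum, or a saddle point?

The Hessian of h is constant: H = [[0, 6], [6, -8]].
det(H) = 0·(-8) − 6² = -36.
Since det(H) < 0, H is indefinite and the critical point is a saddle point.

saddle point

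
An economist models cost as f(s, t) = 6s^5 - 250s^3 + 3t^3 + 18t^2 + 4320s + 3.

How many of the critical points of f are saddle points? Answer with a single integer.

4

f separates as a function of s plus a function of t, so ∇f=0 decouples.
∂f/∂s = 30(s - 4)(s - 3)(s + 3)(s + 4) = 0 at s ∈ {-4, -3, 3, 4}; ∂f/∂t = 9t(t + 4) = 0 at t ∈ {-4, 0}.
The Hessian is diagonal: diag(f_ss, f_tt). Second derivatives: f_ss(-4)=-1680, f_ss(-3)=1260, f_ss(3)=-1260, f_ss(4)=1680; f_tt(-4)=-36, f_tt(0)=36.
Saddle points occur where the two diagonal entries have opposite signs: (-4, 0), (-3, -4), (3, 0), (4, -4). Count: 4.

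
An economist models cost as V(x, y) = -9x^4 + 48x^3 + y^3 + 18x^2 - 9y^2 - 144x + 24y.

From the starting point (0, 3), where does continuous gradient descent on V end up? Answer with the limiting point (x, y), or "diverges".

(1, 4)

V is separable, so gradient descent decouples: x follows -∂V/∂x, y follows -∂V/∂y.
∂V/∂x = -36(x - 4)(x - 1)(x + 1); at x=0 this is -144, so x increases.
∂V/∂y = 3(y - 4)(y - 2); at y=3 this is -3, so y increases.
x converges to its nearest critical value 1 (a local min of the x-part); y converges to 4. The iterate converges to (1, 4).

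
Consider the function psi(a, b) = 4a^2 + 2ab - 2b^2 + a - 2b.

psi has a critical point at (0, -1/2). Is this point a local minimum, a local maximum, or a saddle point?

saddle point

The Hessian of psi is constant: H = [[8, 2], [2, -4]].
det(H) = 8·(-4) − 2² = -36.
Since det(H) < 0, H is indefinite and the critical point is a saddle point.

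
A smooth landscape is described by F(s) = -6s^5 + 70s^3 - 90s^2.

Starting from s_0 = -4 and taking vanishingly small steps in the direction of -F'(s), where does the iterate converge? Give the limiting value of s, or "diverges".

-3

F'(s) = -30s(s - 2)(s - 1)(s + 3), so F'(-4) = -3600.
Gradient descent moves in the -F' direction, i.e. s is increasing.
The nearest critical point in that direction is s = -3, where F'' = 1800 > 0 (a local minimum). The iterate converges there.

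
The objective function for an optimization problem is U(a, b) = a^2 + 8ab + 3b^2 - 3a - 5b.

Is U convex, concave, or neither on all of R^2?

U is quadratic, so its Hessian is the constant matrix H = [[2, 8], [8, 6]].
det(H) = -52, tr(H) = 8.
det(H) < 0, so H is indefinite: neither convex nor concave.

neither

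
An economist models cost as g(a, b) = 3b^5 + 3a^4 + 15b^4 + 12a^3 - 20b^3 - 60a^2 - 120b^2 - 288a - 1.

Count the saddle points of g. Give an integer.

g separates as a function of a plus a function of b, so ∇g=0 decouples.
∂g/∂a = 12(a - 3)(a + 2)(a + 4) = 0 at a ∈ {-4, -2, 3}; ∂g/∂b = 15b(b - 2)(b + 2)(b + 4) = 0 at b ∈ {-4, -2, 0, 2}.
The Hessian is diagonal: diag(g_aa, g_bb). Second derivatives: g_aa(-4)=168, g_aa(-2)=-120, g_aa(3)=420; g_bb(-4)=-720, g_bb(-2)=240, g_bb(0)=-240, g_bb(2)=720.
Saddle points occur where the two diagonal entries have opposite signs: (-4, -4), (-4, 0), (-2, -2), (-2, 2), (3, -4), (3, 0). Count: 6.

6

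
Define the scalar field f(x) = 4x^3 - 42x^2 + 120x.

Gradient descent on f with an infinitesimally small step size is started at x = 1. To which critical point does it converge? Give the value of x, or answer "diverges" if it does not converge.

f'(x) = 12(x - 5)(x - 2), so f'(1) = 48.
Gradient descent moves in the -f' direction, i.e. x is decreasing.
There is no critical point below x=1, and f' keeps the same sign, so the iterate runs off to −∞.

diverges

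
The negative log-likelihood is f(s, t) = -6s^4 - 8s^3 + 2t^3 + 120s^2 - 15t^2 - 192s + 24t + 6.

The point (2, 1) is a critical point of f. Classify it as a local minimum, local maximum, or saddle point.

The mixed partial ∂²f/∂s∂t is 0, so the Hessian at any point is diag(f_ss, f_tt) = diag(24(-3s^2 - 2s + 10), 6(2t - 5)).
At (2, 1): H = diag(-144, -18).
Both eigenvalues are negative, so H is negative definite: a local maximum.

local maximum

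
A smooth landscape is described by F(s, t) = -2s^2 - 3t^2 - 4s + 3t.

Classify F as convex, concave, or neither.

concave

F is quadratic, so its Hessian is the constant matrix H = [[-4, 0], [0, -6]].
det(H) = 24, tr(H) = -10.
det(H) > 0 and tr(H) < 0, so H is negative definite everywhere: concave.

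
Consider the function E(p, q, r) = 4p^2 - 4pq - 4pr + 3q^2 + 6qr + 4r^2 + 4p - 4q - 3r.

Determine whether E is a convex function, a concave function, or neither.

E is quadratic, so its Hessian is the constant matrix H = [[8, -4, -4], [-4, 6, 6], [-4, 6, 8]].
Leading principal minors: 8, 32, 64.
All positive ⇒ H ≻ 0 ⇒ convex.

convex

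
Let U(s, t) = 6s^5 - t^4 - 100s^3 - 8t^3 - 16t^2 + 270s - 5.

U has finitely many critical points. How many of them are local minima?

2

U separates as a function of s plus a function of t, so ∇U=0 decouples.
∂U/∂s = 30(s - 3)(s - 1)(s + 1)(s + 3) = 0 at s ∈ {-3, -1, 1, 3}; ∂U/∂t = -4t(t + 2)(t + 4) = 0 at t ∈ {-4, -2, 0}.
The Hessian is diagonal: diag(U_ss, U_tt). Second derivatives: U_ss(-3)=-1440, U_ss(-1)=480, U_ss(1)=-480, U_ss(3)=1440; U_tt(-4)=-32, U_tt(-2)=16, U_tt(0)=-32.
Local minima occur where both diagonal entries positive: (-1, -2), (3, -2). Count: 2.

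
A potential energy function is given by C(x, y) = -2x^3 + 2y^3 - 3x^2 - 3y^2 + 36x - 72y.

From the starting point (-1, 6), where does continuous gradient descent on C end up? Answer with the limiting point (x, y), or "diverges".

C is separable, so gradient descent decouples: x follows -∂C/∂x, y follows -∂C/∂y.
∂C/∂x = -6(x - 2)(x + 3); at x=-1 this is 36, so x decreases.
∂C/∂y = 6(y - 4)(y + 3); at y=6 this is 108, so y decreases.
x converges to its nearest critical value -3 (a local min of the x-part); y converges to 4. The iterate converges to (-3, 4).

(-3, 4)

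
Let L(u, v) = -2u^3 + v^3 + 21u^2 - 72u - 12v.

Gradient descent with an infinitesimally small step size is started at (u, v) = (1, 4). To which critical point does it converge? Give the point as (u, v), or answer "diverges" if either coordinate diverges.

(3, 2)

L is separable, so gradient descent decouples: u follows -∂L/∂u, v follows -∂L/∂v.
∂L/∂u = -6(u - 4)(u - 3); at u=1 this is -36, so u increases.
∂L/∂v = 3(v - 2)(v + 2); at v=4 this is 36, so v decreases.
u converges to its nearest critical value 3 (a local min of the u-part); v converges to 2. The iterate converges to (3, 2).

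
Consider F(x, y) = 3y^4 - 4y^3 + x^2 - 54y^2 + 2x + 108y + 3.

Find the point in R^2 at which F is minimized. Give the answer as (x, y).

(-1, -3)

F(x,y) separates as P(x) + Q(y) + 3, so its minimum is min P + min Q + 3.
P'(x) = 2x + 2 vanishes at x ∈ {-1}; Q'(y) = 12(y - 3)(y - 1)(y + 3) vanishes at y ∈ {-3, 1, 3}.
Local minima of P (where P''>0): P(-1)=-1. Local minima of Q: Q(-3)=-459, Q(3)=-27.
So the global minimum of F is P(-1) + Q(-3) + 3 = -1 − 459 + 3 = -457, attained at (-1, -3).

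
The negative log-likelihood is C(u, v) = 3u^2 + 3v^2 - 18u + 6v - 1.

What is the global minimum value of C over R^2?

-31

C(u,v) separates as P(u) + Q(v) − 1, so its minimum is min P + min Q − 1.
P'(u) = 6u - 18 vanishes at u ∈ {3}; Q'(v) = 6v + 6 vanishes at v ∈ {-1}.
Local minima of P (where P''>0): P(3)=-27. Local minima of Q: Q(-1)=-3.
So the global minimum of C is P(3) + Q(-1) − 1 = -27 − 3 − 1 = -31, attained at (3, -1).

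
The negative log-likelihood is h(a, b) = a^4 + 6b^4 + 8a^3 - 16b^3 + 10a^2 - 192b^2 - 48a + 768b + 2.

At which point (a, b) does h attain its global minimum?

h(a,b) separates as P(a) + Q(b) + 2, so its minimum is min P + min Q + 2.
P'(a) = 4(a - 1)(a + 3)(a + 4) vanishes at a ∈ {-4, -3, 1}; Q'(b) = 24(b - 4)(b - 2)(b + 4) vanishes at b ∈ {-4, 2, 4}.
Local minima of P (where P''>0): P(-4)=96, P(1)=-29. Local minima of Q: Q(-4)=-3584, Q(4)=512.
So the global minimum of h is P(1) + Q(-4) + 2 = -29 − 3584 + 2 = -3611, attained at (1, -4).

(1, -4)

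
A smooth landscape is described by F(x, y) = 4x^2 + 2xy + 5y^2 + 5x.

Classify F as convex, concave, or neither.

convex

F is quadratic, so its Hessian is the constant matrix H = [[8, 2], [2, 10]].
det(H) = 76, tr(H) = 18.
det(H) > 0 and tr(H) > 0, so H is positive definite everywhere: convex.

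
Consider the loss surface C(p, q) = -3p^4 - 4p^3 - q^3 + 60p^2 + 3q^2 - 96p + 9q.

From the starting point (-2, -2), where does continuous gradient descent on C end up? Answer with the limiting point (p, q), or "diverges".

C is separable, so gradient descent decouples: p follows -∂C/∂p, q follows -∂C/∂q.
∂C/∂p = -12(p - 2)(p - 1)(p + 4); at p=-2 this is -288, so p increases.
∂C/∂q = -3(q - 3)(q + 1); at q=-2 this is -15, so q increases.
p converges to its nearest critical value 1 (a local min of the p-part); q converges to -1. The iterate converges to (1, -1).

(1, -1)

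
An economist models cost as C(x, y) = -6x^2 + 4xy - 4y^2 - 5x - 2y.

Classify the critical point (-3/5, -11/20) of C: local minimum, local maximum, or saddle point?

local maximum

The Hessian of C is constant: H = [[-12, 4], [4, -8]].
det(H) = (-12)·(-8) − 4² = 80.
det(H) > 0 and tr(H) = -20 < 0, so H is negative definite and the point is a local maximum.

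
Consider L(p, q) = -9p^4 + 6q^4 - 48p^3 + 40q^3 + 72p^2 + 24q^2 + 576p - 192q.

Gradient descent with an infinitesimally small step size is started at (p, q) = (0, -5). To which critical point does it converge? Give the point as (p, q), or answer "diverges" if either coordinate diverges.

L is separable, so gradient descent decouples: p follows -∂L/∂p, q follows -∂L/∂q.
∂L/∂p = -36(p - 2)(p + 2)(p + 4); at p=0 this is 576, so p decreases.
∂L/∂q = 24(q - 1)(q + 2)(q + 4); at q=-5 this is -432, so q increases.
p converges to its nearest critical value -2 (a local min of the p-part); q converges to -4. The iterate converges to (-2, -4).

(-2, -4)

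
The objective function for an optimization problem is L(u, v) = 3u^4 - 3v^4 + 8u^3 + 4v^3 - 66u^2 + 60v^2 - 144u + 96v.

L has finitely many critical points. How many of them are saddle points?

L separates as a function of u plus a function of v, so ∇L=0 decouples.
∂L/∂u = 12(u - 3)(u + 1)(u + 4) = 0 at u ∈ {-4, -1, 3}; ∂L/∂v = -12(v - 4)(v + 1)(v + 2) = 0 at v ∈ {-2, -1, 4}.
The Hessian is diagonal: diag(L_uu, L_vv). Second derivatives: L_uu(-4)=252, L_uu(-1)=-144, L_uu(3)=336; L_vv(-2)=-72, L_vv(-1)=60, L_vv(4)=-360.
Saddle points occur where the two diagonal entries have opposite signs: (-4, -2), (-4, 4), (-1, -1), (3, -2), (3, 4). Count: 5.

5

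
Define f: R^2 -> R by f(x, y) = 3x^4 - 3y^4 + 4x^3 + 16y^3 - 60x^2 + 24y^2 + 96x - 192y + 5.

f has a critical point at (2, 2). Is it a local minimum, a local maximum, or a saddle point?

local minimum

The mixed partial ∂²f/∂x∂y is 0, so the Hessian at any point is diag(f_xx, f_yy) = diag(12(3x^2 + 2x - 10), 12(-3y^2 + 8y + 4)).
At (2, 2): H = diag(72, 96).
Both eigenvalues are positive, so H is positive definite: a local minimum.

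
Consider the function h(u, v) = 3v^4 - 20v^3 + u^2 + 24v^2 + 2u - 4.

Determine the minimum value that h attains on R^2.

h(u,v) separates as P(u) + Q(v) − 4, so its minimum is min P + min Q − 4.
P'(u) = 2u + 2 vanishes at u ∈ {-1}; Q'(v) = 12v(v - 4)(v - 1) vanishes at v ∈ {0, 1, 4}.
Local minima of P (where P''>0): P(-1)=-1. Local minima of Q: Q(0)=0, Q(4)=-128.
So the global minimum of h is P(-1) + Q(4) − 4 = -1 − 128 − 4 = -133, attained at (-1, 4).

-133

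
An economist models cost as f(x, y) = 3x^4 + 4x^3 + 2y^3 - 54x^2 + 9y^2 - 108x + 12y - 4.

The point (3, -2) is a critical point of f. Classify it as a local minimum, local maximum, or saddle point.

saddle point

The mixed partial ∂²f/∂x∂y is 0, so the Hessian at any point is diag(f_xx, f_yy) = diag(12(3x^2 + 2x - 9), 6(2y + 3)).
At (3, -2): H = diag(288, -6).
The eigenvalues have opposite signs, so H is indefinite: a saddle point.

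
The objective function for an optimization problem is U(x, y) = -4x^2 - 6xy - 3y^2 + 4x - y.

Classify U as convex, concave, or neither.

concave

U is quadratic, so its Hessian is the constant matrix H = [[-8, -6], [-6, -6]].
det(H) = 12, tr(H) = -14.
det(H) > 0 and tr(H) < 0, so H is negative definite everywhere: concave.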